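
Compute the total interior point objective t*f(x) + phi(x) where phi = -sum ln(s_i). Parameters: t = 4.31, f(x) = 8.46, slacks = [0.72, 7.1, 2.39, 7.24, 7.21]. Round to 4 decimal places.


Step 1: Compute log-barrier.
ln values: [-0.3285, 1.9601, 0.8713, 1.9796, 1.9755]
phi = -(-0.3285 + 1.9601 + 0.8713 + 1.9796 + 1.9755) = -6.458
Step 2: Compute augmented objective.
t*f(x) = 4.31*8.46 = 36.4626
Total = 36.4626 - 6.458 = 30.0046


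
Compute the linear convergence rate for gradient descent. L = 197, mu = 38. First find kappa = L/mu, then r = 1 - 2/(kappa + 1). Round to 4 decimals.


Step 1: Compute the condition number.
kappa = L/mu = 197/38 = 5.1842
Step 2: Compute the convergence rate.
r = 1 - 2/(kappa + 1) = 1 - 2*mu/(L + mu) = (L - mu)/(L + mu) = 159/235 = 0.6766


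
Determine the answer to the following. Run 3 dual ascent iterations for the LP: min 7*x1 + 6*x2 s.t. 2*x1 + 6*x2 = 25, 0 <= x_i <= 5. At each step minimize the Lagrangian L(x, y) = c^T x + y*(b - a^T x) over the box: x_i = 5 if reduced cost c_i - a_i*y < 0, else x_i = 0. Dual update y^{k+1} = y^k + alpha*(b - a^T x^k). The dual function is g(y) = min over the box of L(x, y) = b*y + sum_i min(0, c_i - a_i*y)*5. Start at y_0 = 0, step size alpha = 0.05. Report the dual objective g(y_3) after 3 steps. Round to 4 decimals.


Dual ascent for LP: min 7*x1 + 6*x2, 2*x1 + 6*x2 = 25, 0 <= x_i <= 5
Step 1: y^k = 0.0, reduced costs: (7.0, 6.0)
  x^k = (0.0, 0.0), subgradient = b - a^T x = 25.0
  y^{k+1} = 0.0 + 0.05*25.0 = 1.25
Step 2: y^k = 1.25, reduced costs: (4.5, -1.5)
  x^k = (0.0, 5.0), subgradient = b - a^T x = -5.0
  y^{k+1} = 1.25 + 0.05*-5.0 = 1.0
Step 3: y^k = 1.0, reduced costs: (5.0, 0.0)
  x^k = (0.0, 0.0), subgradient = b - a^T x = 25.0
  y^{k+1} = 1.0 + 0.05*25.0 = 2.25
Dual objective at y_3 = 2.25: reduced costs (2.5, -7.5), box minimizer x = (0.0, 5.0)
g(y_3) = b*y + (c1 - a1*y)*x1 + (c2 - a2*y)*x2 = 25*2.25 + 2.5*0.0 + (-7.5)*5.0 = 56.25 + 0.0 - 37.5 = 18.75


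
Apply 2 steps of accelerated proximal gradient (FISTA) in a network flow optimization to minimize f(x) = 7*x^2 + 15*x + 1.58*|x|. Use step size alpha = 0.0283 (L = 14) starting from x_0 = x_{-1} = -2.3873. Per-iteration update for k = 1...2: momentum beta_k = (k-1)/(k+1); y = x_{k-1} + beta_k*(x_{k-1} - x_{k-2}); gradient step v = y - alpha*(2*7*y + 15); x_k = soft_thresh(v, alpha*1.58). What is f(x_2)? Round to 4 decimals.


FISTA on f(x) = 7*x^2 + 15*x + 1.58*|x|
L = 14, alpha = 0.0283
Iteration 1: beta = 0.0, y = -2.3873 + 0.0*(-2.3873 + 2.3873) = -2.3873
  grad(y) = -18.4222, v = y - alpha*grad = -1.866
  prox(v) = soft_thresh(-1.866, 0.0447) = -1.8212
Iteration 2: beta = 0.3333, y = -1.8212 + 0.3333*(-1.8212 + 2.3873) = -1.6326
  grad(y) = -7.8557, v = y - alpha*grad = -1.4102
  prox(v) = soft_thresh(-1.4102, 0.0447) = -1.3655
f(x_2) = 7*(-1.3655)^2 + 15*(-1.3655) + 1.58*|-1.3655| = -5.2728


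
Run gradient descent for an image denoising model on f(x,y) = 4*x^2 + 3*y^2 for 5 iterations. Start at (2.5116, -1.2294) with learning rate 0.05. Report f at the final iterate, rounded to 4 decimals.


Gradient descent on f(x,y) = 4*x^2 + 3*y^2.
Starting point: (2.5116, -1.2294), alpha = 0.05
Step 1: grad_x = 2*4*2.5116 = 20.0928, grad_y = 2*3*-1.2294 = -7.3764
  x_1 = 2.5116 - 0.05*20.0928 = 1.507
  y_1 = -1.2294 - 0.05*-7.3764 = -0.8606
Step 2: grad_x = 2*4*1.507 = 12.0557, grad_y = 2*3*-0.8606 = -5.1635
  x_2 = 1.507 - 0.05*12.0557 = 0.9042
  y_2 = -0.8606 - 0.05*-5.1635 = -0.6024
Step 3: grad_x = 2*4*0.9042 = 7.2334, grad_y = 2*3*-0.6024 = -3.6144
  x_3 = 0.9042 - 0.05*7.2334 = 0.5425
  y_3 = -0.6024 - 0.05*-3.6144 = -0.4217
Step 4: grad_x = 2*4*0.5425 = 4.34, grad_y = 2*3*-0.4217 = -2.5301
  x_4 = 0.5425 - 0.05*4.34 = 0.3255
  y_4 = -0.4217 - 0.05*-2.5301 = -0.2952
Step 5: grad_x = 2*4*0.3255 = 2.604, grad_y = 2*3*-0.2952 = -1.7711
  x_5 = 0.3255 - 0.05*2.604 = 0.1953
  y_5 = -0.2952 - 0.05*-1.7711 = -0.2066
f(0.1953, -0.2066) = 4*0.1953^2 + 3*(-0.2066)^2 = 0.2807


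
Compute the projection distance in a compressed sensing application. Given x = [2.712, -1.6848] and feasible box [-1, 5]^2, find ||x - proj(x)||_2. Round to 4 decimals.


Project each component onto [-1, 5].
clip(2.712) = 2.712, clip(-1.6848) = -1.0
Projection = [2.712, -1.0]
Squared diffs: [0.0, 0.469]
Distance = sqrt(0.469) = 0.6848


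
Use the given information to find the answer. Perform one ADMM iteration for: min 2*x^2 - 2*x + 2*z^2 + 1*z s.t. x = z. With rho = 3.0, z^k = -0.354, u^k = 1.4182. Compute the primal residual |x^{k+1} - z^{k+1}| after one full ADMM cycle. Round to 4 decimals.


ADMM iteration with rho = 3.0, z^k = -0.354, u^k = 1.4182
Step 1: x-update.
Minimize 2*x^2 - 2*x + (3.0/2)*(x + 0.354 + 1.4182)^2
FOC: (2*2 + 3.0)*x = 2 + 3.0*(-0.354 - 1.4182)
x^{k+1} = -0.4738
Step 2: z-update.
Minimize 2*z^2 + 1*z + (3.0/2)*(-0.4738 - z + 1.4182)^2
FOC: (2*2 + 3.0)*z = -1 + 3.0*(-0.4738 + 1.4182)
z^{k+1} = 0.2619
Step 3: u-update.
u^{k+1} = 1.4182 - 0.4738 - 0.2619 = 0.6825
Step 4: Primal residual = |-0.4738 - 0.2619| = 0.7357


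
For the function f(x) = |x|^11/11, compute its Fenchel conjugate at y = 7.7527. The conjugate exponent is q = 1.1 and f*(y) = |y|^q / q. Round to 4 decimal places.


The conjugate exponent q satisfies 1/p + 1/q = 1.
p = 11, so q = 11/(11 - 1) = 1.1
|y|^q = 7.7527^1.1 = 9.5148
f*(7.7527) = 9.5148 / 1.1 = 8.6498


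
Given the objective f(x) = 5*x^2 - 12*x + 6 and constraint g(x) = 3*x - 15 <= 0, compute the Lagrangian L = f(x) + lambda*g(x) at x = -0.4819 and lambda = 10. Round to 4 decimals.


Step 1: Evaluate f(x).
f(-0.4819) = 5*(-0.4819)^2 - 12*(-0.4819) + 6 = 12.9439
Step 2: Evaluate g(x).
g(-0.4819) = 3*-0.4819 - 15 = -16.4457
Step 3: Compute Lagrangian.
L = 12.9439 + 10*-16.4457 = -151.5131


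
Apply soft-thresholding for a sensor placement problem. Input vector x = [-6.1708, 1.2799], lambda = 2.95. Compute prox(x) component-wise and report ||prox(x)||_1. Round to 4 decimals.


Soft-thresholding with lambda = 2.95:
prox(-6.1708) = sign(-6.1708)*max(|-6.1708| - 2.95, 0) = -3.2208
prox(1.2799) = sign(1.2799)*max(|1.2799| - 2.95, 0) = 0.0
prox(x) = [-3.2208, 0.0]
||prox(x)||_1 = 3.2208 + 0.0 = 3.2208


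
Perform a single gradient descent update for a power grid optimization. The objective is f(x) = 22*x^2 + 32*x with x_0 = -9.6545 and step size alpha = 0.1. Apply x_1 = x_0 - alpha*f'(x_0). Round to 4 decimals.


We compute the gradient at x_0 and apply the update.
f'(x) = 44*x + 32
f'(-9.6545) = 44*-9.6545 + 32 = -392.798
x_1 = -9.6545 - 0.1*-392.798 = 29.6253


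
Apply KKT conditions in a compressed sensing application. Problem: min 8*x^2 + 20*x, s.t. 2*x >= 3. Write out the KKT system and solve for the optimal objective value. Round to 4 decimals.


Step 1: Try lambda = 0 (constraint inactive).
x_unc = -20/(2*8) = -1.25
Check: 2*-1.25 = -2.5 < 3 -- violated!
Step 2: Constraint must be active: 2*x = 3
x* = 3/2 = 1.5
lambda = (2*8*1.5 + 20)/2 = 22.0
Step 3: Compute optimal value.
f(x*) = 8*1.5^2 + 20*1.5 = 48.0


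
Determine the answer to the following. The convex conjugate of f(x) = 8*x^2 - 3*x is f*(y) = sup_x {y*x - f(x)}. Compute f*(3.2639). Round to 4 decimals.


f*(y) = sup_x {y*x - a*x^2 - b*x} = sup_x {(y-b)*x - a*x^2}
FOC: (y - b) - 2a*x = 0 => x* = (y - b)/(2a)
x* = (3.2639 + 3)/(2*8) = 0.3915
f*(3.2639) = (y-b)^2/(4a) = (3.2639 + 3)^2/(4*8)
= 39.2364/32 = 1.2261


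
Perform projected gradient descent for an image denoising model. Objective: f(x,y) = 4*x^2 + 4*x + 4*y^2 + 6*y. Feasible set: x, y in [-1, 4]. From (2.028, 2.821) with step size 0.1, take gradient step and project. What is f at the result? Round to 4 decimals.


Step 1: Compute gradient at (2.028, 2.821).
grad_x = 2*4*2.028 + 4 = 20.224
grad_y = 2*4*2.821 + 6 = 28.568
Step 2: Gradient step.
x_raw = 2.028 - 0.1*20.224 = 0.0056
y_raw = 2.821 - 0.1*28.568 = -0.0358
Step 3: Project onto [-1, 4].
x_proj = clip(0.0056) = 0.0056
y_proj = clip(-0.0358) = -0.0358
Step 4: Evaluate f.
f(0.0056, -0.0358) = -0.1871


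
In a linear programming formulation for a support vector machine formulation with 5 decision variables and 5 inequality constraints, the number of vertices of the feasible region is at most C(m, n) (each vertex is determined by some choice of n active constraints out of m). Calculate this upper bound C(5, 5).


Each vertex corresponds to some choice of n active constraints out of m, so the number of vertices is at most C(m, n) = m! / (n!(m-n)!).
m = 5, n = 5
Numerator: 5 * 4 * 3 * 2 * 1
Denominator: 5! = 120
C(5, 5) = 1


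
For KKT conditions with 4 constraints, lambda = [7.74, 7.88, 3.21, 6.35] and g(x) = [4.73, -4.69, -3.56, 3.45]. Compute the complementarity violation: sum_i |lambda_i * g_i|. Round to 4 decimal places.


KKT complementary slackness check:
lambda_1 * g_1 = 7.74 * 4.73 = 36.6102
lambda_2 * g_2 = 7.88 * -4.69 = -36.9572
lambda_3 * g_3 = 3.21 * -3.56 = -11.4276
lambda_4 * g_4 = 6.35 * 3.45 = 21.9075
Total violation = 36.6102 + 36.9572 + 11.4276 + 21.9075 = 106.9025


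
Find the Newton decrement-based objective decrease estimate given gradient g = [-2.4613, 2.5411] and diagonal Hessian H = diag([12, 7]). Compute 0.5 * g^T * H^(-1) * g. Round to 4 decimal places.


Step 1: H is diagonal, so H^(-1) * g = [-0.2051, 0.363].
Step 2: g^T H^(-1) g = sum_i g_i^2 / H_ii
  = (-2.4613)^2/12 + (2.5411)^2/7
  = 0.5048 + 0.9225 = 1.4273
Step 3: Objective decrease = 0.5 * g^T H^(-1) g = 0.7136


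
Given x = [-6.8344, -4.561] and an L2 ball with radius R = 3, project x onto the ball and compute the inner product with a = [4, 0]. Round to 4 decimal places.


Step 1: Compute ||x|| (intermediates to 6 decimals).
||x|| = sqrt((-6.8344)^2 + (-4.561)^2) = 8.216553
Step 2: Project.
Since ||x|| > R, scale = R/||x|| = 3/8.216553 = 0.365117, proj(x) = scale * x
proj(x) = [-2.495356, -1.665299]
Step 3: Dot product.
a^T * proj(x) = 4*(-2.495356) + 0*(-1.665299) = -9.9814


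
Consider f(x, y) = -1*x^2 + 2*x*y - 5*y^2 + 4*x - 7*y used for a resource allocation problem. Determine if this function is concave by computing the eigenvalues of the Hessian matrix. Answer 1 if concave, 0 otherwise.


The Hessian of f(x,y) = -1*x^2 + 2*x*y - 5*y^2 + 4*x - 7*y is:
H = [[-2, 2], [2, -10]]
Trace = -2 - 10 = -12
Determinant = -2*-10 - (2)^2 = 16
Discriminant = (-12)^2 - 4*16 = 80.0
Eigenvalues: lambda_1 = -10.4721, lambda_2 = -1.5279
The function is concave.

1


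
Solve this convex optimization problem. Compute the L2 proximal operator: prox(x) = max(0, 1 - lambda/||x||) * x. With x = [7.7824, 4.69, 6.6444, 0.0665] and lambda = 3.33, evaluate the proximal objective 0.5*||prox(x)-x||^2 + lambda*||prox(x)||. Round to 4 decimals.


Step 1: Compute ||x||.
||x|| = 11.2567
Step 2: Compute scaling factor.
scale = max(0, 1 - 3.33/11.2567) = 0.7042
Step 3: prox(x) = [5.4802, 3.3026, 4.6788, 0.0468]
||prox(x)|| = 7.9267
Step 4: Proximal objective.
0.5*||prox-x||^2 = 5.5445
lambda*||prox|| = 26.3959
Total = 31.9405


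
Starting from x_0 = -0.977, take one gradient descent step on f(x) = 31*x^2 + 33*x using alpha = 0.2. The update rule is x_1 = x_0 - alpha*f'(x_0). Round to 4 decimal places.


We compute the gradient at x_0 and apply the update.
f'(x) = 62*x + 33
f'(-0.977) = 62*-0.977 + 33 = -27.574
x_1 = -0.977 - 0.2*-27.574 = 4.5378


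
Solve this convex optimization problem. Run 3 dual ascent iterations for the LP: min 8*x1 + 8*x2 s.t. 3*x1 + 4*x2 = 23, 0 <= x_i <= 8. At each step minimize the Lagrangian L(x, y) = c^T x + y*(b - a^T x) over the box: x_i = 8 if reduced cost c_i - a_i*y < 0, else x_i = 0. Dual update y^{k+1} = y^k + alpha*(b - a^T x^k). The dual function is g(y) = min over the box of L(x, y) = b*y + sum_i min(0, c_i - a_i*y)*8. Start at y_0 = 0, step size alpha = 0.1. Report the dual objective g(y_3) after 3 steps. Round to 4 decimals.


Dual ascent for LP: min 8*x1 + 8*x2, 3*x1 + 4*x2 = 23, 0 <= x_i <= 8
Step 1: y^k = 0.0, reduced costs: (8.0, 8.0)
  x^k = (0.0, 0.0), subgradient = b - a^T x = 23.0
  y^{k+1} = 0.0 + 0.1*23.0 = 2.3
Step 2: y^k = 2.3, reduced costs: (1.1, -1.2)
  x^k = (0.0, 8.0), subgradient = b - a^T x = -9.0
  y^{k+1} = 2.3 + 0.1*-9.0 = 1.4
Step 3: y^k = 1.4, reduced costs: (3.8, 2.4)
  x^k = (0.0, 0.0), subgradient = b - a^T x = 23.0
  y^{k+1} = 1.4 + 0.1*23.0 = 3.7
Dual objective at y_3 = 3.7: reduced costs (-3.1, -6.8), box minimizer x = (8.0, 8.0)
g(y_3) = b*y + (c1 - a1*y)*x1 + (c2 - a2*y)*x2 = 23*3.7 + (-3.1)*8.0 + (-6.8)*8.0 = 85.1 - 24.8 - 54.4 = 5.9


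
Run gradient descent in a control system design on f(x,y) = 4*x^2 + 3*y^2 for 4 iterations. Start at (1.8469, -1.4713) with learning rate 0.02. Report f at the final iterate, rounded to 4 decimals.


Gradient descent on f(x,y) = 4*x^2 + 3*y^2.
Starting point: (1.8469, -1.4713), alpha = 0.02
Step 1: grad_x = 2*4*1.8469 = 14.7752, grad_y = 2*3*-1.4713 = -8.8278
  x_1 = 1.8469 - 0.02*14.7752 = 1.5514
  y_1 = -1.4713 - 0.02*-8.8278 = -1.2947
Step 2: grad_x = 2*4*1.5514 = 12.4112, grad_y = 2*3*-1.2947 = -7.7685
  x_2 = 1.5514 - 0.02*12.4112 = 1.3032
  y_2 = -1.2947 - 0.02*-7.7685 = -1.1394
Step 3: grad_x = 2*4*1.3032 = 10.4254, grad_y = 2*3*-1.1394 = -6.8362
  x_3 = 1.3032 - 0.02*10.4254 = 1.0947
  y_3 = -1.1394 - 0.02*-6.8362 = -1.0026
Step 4: grad_x = 2*4*1.0947 = 8.7573, grad_y = 2*3*-1.0026 = -6.0159
  x_4 = 1.0947 - 0.02*8.7573 = 0.9195
  y_4 = -1.0026 - 0.02*-6.0159 = -0.8823
f(0.9195, -0.8823) = 4*0.9195^2 + 3*(-0.8823)^2 = 5.7176


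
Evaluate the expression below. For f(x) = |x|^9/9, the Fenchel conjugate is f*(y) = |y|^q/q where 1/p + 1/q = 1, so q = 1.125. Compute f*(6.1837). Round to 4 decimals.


The conjugate exponent q satisfies 1/p + 1/q = 1.
p = 9, so q = 9/(9 - 1) = 1.125
|y|^q = 6.1837^1.125 = 7.7652
f*(6.1837) = 7.7652 / 1.125 = 6.9024


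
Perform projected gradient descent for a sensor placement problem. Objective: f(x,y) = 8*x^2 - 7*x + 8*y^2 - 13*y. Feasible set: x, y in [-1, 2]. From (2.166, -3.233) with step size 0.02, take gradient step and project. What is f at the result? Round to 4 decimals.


Step 1: Compute gradient at (2.166, -3.233).
grad_x = 2*8*2.166 - 7 = 27.656
grad_y = 2*8*-3.233 - 13 = -64.728
Step 2: Gradient step.
x_raw = 2.166 - 0.02*27.656 = 1.6129
y_raw = -3.233 - 0.02*-64.728 = -1.9384
Step 3: Project onto [-1, 2].
x_proj = clip(1.6129) = 1.6129
y_proj = clip(-1.9384) = -1.0
Step 4: Evaluate f.
f(1.6129, -1.0) = 30.5209


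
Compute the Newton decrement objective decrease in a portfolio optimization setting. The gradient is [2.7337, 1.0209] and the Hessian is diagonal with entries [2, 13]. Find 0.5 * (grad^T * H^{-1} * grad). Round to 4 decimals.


Step 1: H is diagonal, so H^(-1) * g = [1.3669, 0.0785].
Step 2: g^T H^(-1) g = sum_i g_i^2 / H_ii
  = (2.7337)^2/2 + (1.0209)^2/13
  = 3.7366 + 0.0802 = 3.8167
Step 3: Objective decrease = 0.5 * g^T H^(-1) g = 1.9084


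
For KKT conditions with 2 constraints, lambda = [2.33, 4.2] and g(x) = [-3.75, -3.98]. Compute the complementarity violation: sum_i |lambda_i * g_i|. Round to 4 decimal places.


KKT complementary slackness check:
lambda_1 * g_1 = 2.33 * -3.75 = -8.7375
lambda_2 * g_2 = 4.2 * -3.98 = -16.716
Total violation = 8.7375 + 16.716 = 25.4535


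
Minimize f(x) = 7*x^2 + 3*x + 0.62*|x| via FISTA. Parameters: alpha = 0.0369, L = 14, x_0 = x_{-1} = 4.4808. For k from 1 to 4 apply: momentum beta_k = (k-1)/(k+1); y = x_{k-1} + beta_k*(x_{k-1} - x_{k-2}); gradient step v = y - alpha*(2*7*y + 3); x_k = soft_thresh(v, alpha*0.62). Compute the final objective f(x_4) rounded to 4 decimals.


FISTA on f(x) = 7*x^2 + 3*x + 0.62*|x|
L = 14, alpha = 0.0369
Iteration 1: beta = 0.0, y = 4.4808 + 0.0*(4.4808 - 4.4808) = 4.4808
  grad(y) = 65.7312, v = y - alpha*grad = 2.0553
  prox(v) = soft_thresh(2.0553, 0.0229) = 2.0324
Iteration 2: beta = 0.3333, y = 2.0324 + 0.3333*(2.0324 - 4.4808) = 1.2163
  grad(y) = 20.0285, v = y - alpha*grad = 0.4773
  prox(v) = soft_thresh(0.4773, 0.0229) = 0.4544
Iteration 3: beta = 0.5, y = 0.4544 + 0.5*(0.4544 - 2.0324) = -0.3346
  grad(y) = -1.6849, v = y - alpha*grad = -0.2725
  prox(v) = soft_thresh(-0.2725, 0.0229) = -0.2496
Iteration 4: beta = 0.6, y = -0.2496 + 0.6*(-0.2496 - 0.4544) = -0.672
  grad(y) = -6.4076, v = y - alpha*grad = -0.4355
  prox(v) = soft_thresh(-0.4355, 0.0229) = -0.4127
f(x_4) = 7*(-0.4127)^2 + 3*(-0.4127) + 0.62*|-0.4127| = 0.2099


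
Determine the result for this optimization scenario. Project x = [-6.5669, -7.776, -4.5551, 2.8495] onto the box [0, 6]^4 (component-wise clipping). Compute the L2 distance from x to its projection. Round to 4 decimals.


Project each component onto [0, 6].
clip(-6.5669) = 0.0, clip(-7.776) = 0.0, clip(-4.5551) = 0.0, clip(2.8495) = 2.8495
Projection = [0.0, 0.0, 0.0, 2.8495]
Squared diffs: [43.1242, 60.4662, 20.7489, 0.0]
Distance = sqrt(124.3393) = 11.1508


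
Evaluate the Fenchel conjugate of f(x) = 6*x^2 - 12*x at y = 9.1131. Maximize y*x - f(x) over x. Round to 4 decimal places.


f*(y) = sup_x {y*x - a*x^2 - b*x} = sup_x {(y-b)*x - a*x^2}
FOC: (y - b) - 2a*x = 0 => x* = (y - b)/(2a)
x* = (9.1131 + 12)/(2*6) = 1.7594
f*(9.1131) = (y-b)^2/(4a) = (9.1131 + 12)^2/(4*6)
= 445.763/24 = 18.5735


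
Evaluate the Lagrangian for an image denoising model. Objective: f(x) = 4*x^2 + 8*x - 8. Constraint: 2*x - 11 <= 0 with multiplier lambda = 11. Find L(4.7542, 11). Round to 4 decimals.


Step 1: Evaluate f(x).
f(4.7542) = 4*4.7542^2 + 8*4.7542 - 8 = 120.4433
Step 2: Evaluate g(x).
g(4.7542) = 2*4.7542 - 11 = -1.4916
Step 3: Compute Lagrangian.
L = 120.4433 + 11*-1.4916 = 104.0357


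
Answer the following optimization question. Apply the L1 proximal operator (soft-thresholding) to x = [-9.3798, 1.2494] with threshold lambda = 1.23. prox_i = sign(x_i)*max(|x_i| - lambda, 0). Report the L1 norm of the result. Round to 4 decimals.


Soft-thresholding with lambda = 1.23:
prox(-9.3798) = sign(-9.3798)*max(|-9.3798| - 1.23, 0) = -8.1498
prox(1.2494) = sign(1.2494)*max(|1.2494| - 1.23, 0) = 0.0194
prox(x) = [-8.1498, 0.0194]
||prox(x)||_1 = 8.1498 + 0.0194 = 8.1692


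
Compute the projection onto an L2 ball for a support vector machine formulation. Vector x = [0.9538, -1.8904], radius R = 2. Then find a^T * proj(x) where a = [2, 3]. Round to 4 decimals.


Step 1: Compute ||x|| (intermediates to 6 decimals).
||x|| = sqrt(0.9538^2 + (-1.8904)^2) = 2.117391
Step 2: Project.
Since ||x|| > R, scale = R/||x|| = 2/2.117391 = 0.944559, proj(x) = scale * x
proj(x) = [0.90092, -1.785594]
Step 3: Dot product.
a^T * proj(x) = 2*0.90092 + 3*(-1.785594) = -3.5549


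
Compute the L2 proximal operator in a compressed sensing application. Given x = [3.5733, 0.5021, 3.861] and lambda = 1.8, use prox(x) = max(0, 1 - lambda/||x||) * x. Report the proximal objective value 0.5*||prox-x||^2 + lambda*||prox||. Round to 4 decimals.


Step 1: Compute ||x||.
||x|| = 5.2847
Step 2: Compute scaling factor.
scale = max(0, 1 - 1.8/5.2847) = 0.6594
Step 3: prox(x) = [2.3562, 0.3311, 2.5459]
||prox(x)|| = 3.4847
Step 4: Proximal objective.
0.5*||prox-x||^2 = 1.62
lambda*||prox|| = 6.2725
Total = 7.8924


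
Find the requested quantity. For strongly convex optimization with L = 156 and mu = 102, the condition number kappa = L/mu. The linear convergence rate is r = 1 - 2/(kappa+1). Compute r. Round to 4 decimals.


Step 1: Compute the condition number.
kappa = L/mu = 156/102 = 1.5294
Step 2: Compute the convergence rate.
r = 1 - 2/(kappa + 1) = 1 - 2*mu/(L + mu) = (L - mu)/(L + mu) = 54/258 = 0.2093


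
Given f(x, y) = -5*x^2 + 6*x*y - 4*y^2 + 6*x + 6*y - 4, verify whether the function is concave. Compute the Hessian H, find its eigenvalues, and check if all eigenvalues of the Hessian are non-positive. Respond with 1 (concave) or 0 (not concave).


The Hessian of f(x,y) = -5*x^2 + 6*x*y - 4*y^2 + 6*x + 6*y - 4 is:
H = [[-10, 6], [6, -8]]
Trace = -10 - 8 = -18
Determinant = -10*-8 - (6)^2 = 44
Discriminant = (-18)^2 - 4*44 = 148.0
Eigenvalues: lambda_1 = -15.0828, lambda_2 = -2.9172
The function is concave.

1


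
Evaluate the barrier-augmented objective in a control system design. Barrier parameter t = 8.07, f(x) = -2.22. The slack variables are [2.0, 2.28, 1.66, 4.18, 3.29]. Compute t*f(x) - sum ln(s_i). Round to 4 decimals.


Step 1: Compute log-barrier.
ln values: [0.6931, 0.8242, 0.5068, 1.4303, 1.1909]
phi = -(0.6931 + 0.8242 + 0.5068 + 1.4303 + 1.1909) = -4.6453
Step 2: Compute augmented objective.
t*f(x) = 8.07*-2.22 = -17.9154
Total = -17.9154 - 4.6453 = -22.5607


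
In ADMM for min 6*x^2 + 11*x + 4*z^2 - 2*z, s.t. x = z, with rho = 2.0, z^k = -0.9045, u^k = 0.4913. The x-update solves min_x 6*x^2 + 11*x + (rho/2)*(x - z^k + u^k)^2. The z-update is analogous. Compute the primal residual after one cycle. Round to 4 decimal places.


ADMM iteration with rho = 2.0, z^k = -0.9045, u^k = 0.4913
Step 1: x-update.
Minimize 6*x^2 + 11*x + (2.0/2)*(x + 0.9045 + 0.4913)^2
FOC: (2*6 + 2.0)*x = -11 + 2.0*(-0.9045 - 0.4913)
x^{k+1} = -0.9851
Step 2: z-update.
Minimize 4*z^2 - 2*z + (2.0/2)*(-0.9851 - z + 0.4913)^2
FOC: (2*4 + 2.0)*z = 2 + 2.0*(-0.9851 + 0.4913)
z^{k+1} = 0.1012
Step 3: u-update.
u^{k+1} = 0.4913 - 0.9851 - 0.1012 = -0.5951
Step 4: Primal residual = |-0.9851 - 0.1012| = 1.0864


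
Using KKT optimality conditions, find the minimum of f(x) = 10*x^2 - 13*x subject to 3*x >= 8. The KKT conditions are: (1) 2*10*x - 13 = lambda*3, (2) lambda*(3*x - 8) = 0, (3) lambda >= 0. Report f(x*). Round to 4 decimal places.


Step 1: Try lambda = 0 (constraint inactive).
x_unc = 13/(2*10) = 0.65
Check: 3*0.65 = 1.95 < 8 -- violated!
Step 2: Constraint must be active: 3*x = 8
x* = 8/3 = 2.6667 (rounded; the exact value 8/3 is used below)
lambda = (2*10*(8/3) - 13)/3 = 13.4444
Step 3: Compute optimal value.
f(x*) = 10*(8/3)^2 - 13*(8/3) = 36.4444


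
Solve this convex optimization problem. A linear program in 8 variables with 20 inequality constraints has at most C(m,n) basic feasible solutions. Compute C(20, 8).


Each vertex corresponds to some choice of n active constraints out of m, so the number of vertices is at most C(m, n) = m! / (n!(m-n)!).
m = 20, n = 8
Numerator: 20 * 19 * 18 * 17 * 16 * 15 * 14 * 13
Denominator: 8! = 40320
C(20, 8) = 125970


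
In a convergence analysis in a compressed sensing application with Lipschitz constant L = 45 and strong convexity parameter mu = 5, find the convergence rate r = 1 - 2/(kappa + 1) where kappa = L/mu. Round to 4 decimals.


Step 1: Compute the condition number.
kappa = L/mu = 45/5 = 9.0
Step 2: Compute the convergence rate.
r = 1 - 2/(kappa + 1) = 1 - 2*mu/(L + mu) = (L - mu)/(L + mu) = 40/50 = 0.8


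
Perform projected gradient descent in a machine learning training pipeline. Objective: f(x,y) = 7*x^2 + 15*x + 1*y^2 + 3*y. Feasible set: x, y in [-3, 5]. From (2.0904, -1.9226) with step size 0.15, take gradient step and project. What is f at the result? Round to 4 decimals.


Step 1: Compute gradient at (2.0904, -1.9226).
grad_x = 2*7*2.0904 + 15 = 44.2656
grad_y = 2*1*-1.9226 + 3 = -0.8452
Step 2: Gradient step.
x_raw = 2.0904 - 0.15*44.2656 = -4.5494
y_raw = -1.9226 - 0.15*-0.8452 = -1.7958
Step 3: Project onto [-3, 5].
x_proj = clip(-4.5494) = -3.0
y_proj = clip(-1.7958) = -1.7958
Step 4: Evaluate f.
f(-3.0, -1.7958) = 15.8375


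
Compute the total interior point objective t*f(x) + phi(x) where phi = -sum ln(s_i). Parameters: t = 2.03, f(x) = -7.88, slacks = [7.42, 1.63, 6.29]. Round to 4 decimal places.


Step 1: Compute log-barrier.
ln values: [2.0042, 0.4886, 1.839]
phi = -(2.0042 + 0.4886 + 1.839) = -4.3317
Step 2: Compute augmented objective.
t*f(x) = 2.03*-7.88 = -15.9964
Total = -15.9964 - 4.3317 = -20.3281


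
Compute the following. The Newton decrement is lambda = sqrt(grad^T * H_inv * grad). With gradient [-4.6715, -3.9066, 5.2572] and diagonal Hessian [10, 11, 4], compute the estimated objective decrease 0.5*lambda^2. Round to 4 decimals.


Step 1: H is diagonal, so H^(-1) * g = [-0.4672, -0.3551, 1.3143].
Step 2: g^T H^(-1) g = sum_i g_i^2 / H_ii
  = (-4.6715)^2/10 + (-3.9066)^2/11 + (5.2572)^2/4
  = 2.1823 + 1.3874 + 6.9095 = 10.4792
Step 3: Objective decrease = 0.5 * g^T H^(-1) g = 5.2396


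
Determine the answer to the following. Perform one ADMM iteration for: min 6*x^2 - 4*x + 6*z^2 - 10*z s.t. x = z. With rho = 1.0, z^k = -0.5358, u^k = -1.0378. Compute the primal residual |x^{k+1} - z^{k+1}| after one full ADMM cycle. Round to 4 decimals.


ADMM iteration with rho = 1.0, z^k = -0.5358, u^k = -1.0378
Step 1: x-update.
Minimize 6*x^2 - 4*x + (1.0/2)*(x + 0.5358 - 1.0378)^2
FOC: (2*6 + 1.0)*x = 4 + 1.0*(-0.5358 + 1.0378)
x^{k+1} = 0.3463
Step 2: z-update.
Minimize 6*z^2 - 10*z + (1.0/2)*(0.3463 - z - 1.0378)^2
FOC: (2*6 + 1.0)*z = 10 + 1.0*(0.3463 - 1.0378)
z^{k+1} = 0.716
Step 3: u-update.
u^{k+1} = -1.0378 + 0.3463 - 0.716 = -1.4075
Step 4: Primal residual = |0.3463 - 0.716| = 0.3697


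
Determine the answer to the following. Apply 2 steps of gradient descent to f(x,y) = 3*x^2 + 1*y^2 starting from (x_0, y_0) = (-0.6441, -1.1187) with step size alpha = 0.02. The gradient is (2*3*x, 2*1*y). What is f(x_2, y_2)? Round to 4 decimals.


Gradient descent on f(x,y) = 3*x^2 + 1*y^2.
Starting point: (-0.6441, -1.1187), alpha = 0.02
Step 1: grad_x = 2*3*-0.6441 = -3.8646, grad_y = 2*1*-1.1187 = -2.2374
  x_1 = -0.6441 - 0.02*-3.8646 = -0.5668
  y_1 = -1.1187 - 0.02*-2.2374 = -1.074
Step 2: grad_x = 2*3*-0.5668 = -3.4008, grad_y = 2*1*-1.074 = -2.1479
  x_2 = -0.5668 - 0.02*-3.4008 = -0.4988
  y_2 = -1.074 - 0.02*-2.1479 = -1.031
f(-0.4988, -1.031) = 3*(-0.4988)^2 + 1*(-1.031)^2 = 1.8093


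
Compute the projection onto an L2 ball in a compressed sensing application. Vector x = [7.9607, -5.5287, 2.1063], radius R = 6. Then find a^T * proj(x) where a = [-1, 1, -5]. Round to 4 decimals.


Step 1: Compute ||x|| (intermediates to 6 decimals).
||x|| = sqrt(7.9607^2 + (-5.5287)^2 + 2.1063^2) = 9.918456
Step 2: Project.
Since ||x|| > R, scale = R/||x|| = 6/9.918456 = 0.604933, proj(x) = scale * x
proj(x) = [4.81569, -3.344493, 1.27417]
Step 3: Dot product.
a^T * proj(x) = -1*4.81569 + 1*(-3.344493) - 5*1.27417 = -14.531


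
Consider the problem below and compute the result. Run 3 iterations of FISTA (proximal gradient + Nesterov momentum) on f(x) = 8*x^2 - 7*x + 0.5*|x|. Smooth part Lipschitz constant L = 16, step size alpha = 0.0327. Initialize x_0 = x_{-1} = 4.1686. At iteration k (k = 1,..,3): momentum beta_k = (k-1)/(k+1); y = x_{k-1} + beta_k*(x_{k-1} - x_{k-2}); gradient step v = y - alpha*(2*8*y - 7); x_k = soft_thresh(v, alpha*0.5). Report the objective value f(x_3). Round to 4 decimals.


FISTA on f(x) = 8*x^2 - 7*x + 0.5*|x|
L = 16, alpha = 0.0327
Iteration 1: beta = 0.0, y = 4.1686 + 0.0*(4.1686 - 4.1686) = 4.1686
  grad(y) = 59.6976, v = y - alpha*grad = 2.2165
  prox(v) = soft_thresh(2.2165, 0.0164) = 2.2001
Iteration 2: beta = 0.3333, y = 2.2001 + 0.3333*(2.2001 - 4.1686) = 1.544
  grad(y) = 17.7038, v = y - alpha*grad = 0.9651
  prox(v) = soft_thresh(0.9651, 0.0164) = 0.9487
Iteration 3: beta = 0.5, y = 0.9487 + 0.5*(0.9487 - 2.2001) = 0.323
  grad(y) = -1.8318, v = y - alpha*grad = 0.3829
  prox(v) = soft_thresh(0.3829, 0.0164) = 0.3666
f(x_3) = 8*0.3666^2 - 7*0.3666 + 0.5*|0.3666| = -1.3077


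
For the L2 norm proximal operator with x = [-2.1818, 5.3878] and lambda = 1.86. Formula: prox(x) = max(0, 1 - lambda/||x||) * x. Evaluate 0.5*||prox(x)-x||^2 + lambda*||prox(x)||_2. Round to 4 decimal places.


Step 1: Compute ||x||.
||x|| = 5.8128
Step 2: Compute scaling factor.
scale = max(0, 1 - 1.86/5.8128) = 0.68
Step 3: prox(x) = [-1.4837, 3.6638]
||prox(x)|| = 3.9528
Step 4: Proximal objective.
0.5*||prox-x||^2 = 1.7298
lambda*||prox|| = 7.3522
Total = 9.082


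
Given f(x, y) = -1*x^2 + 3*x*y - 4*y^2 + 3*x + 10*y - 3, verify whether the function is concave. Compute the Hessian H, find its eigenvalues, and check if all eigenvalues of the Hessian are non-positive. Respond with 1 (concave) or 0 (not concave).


The Hessian of f(x,y) = -1*x^2 + 3*x*y - 4*y^2 + 3*x + 10*y - 3 is:
H = [[-2, 3], [3, -8]]
Trace = -2 - 8 = -10
Determinant = -2*-8 - (3)^2 = 7
Discriminant = (-10)^2 - 4*7 = 72.0
Eigenvalues: lambda_1 = -9.2426, lambda_2 = -0.7574
The function is concave.

1


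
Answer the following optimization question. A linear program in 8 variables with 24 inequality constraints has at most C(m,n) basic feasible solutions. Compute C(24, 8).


Each vertex corresponds to some choice of n active constraints out of m, so the number of vertices is at most C(m, n) = m! / (n!(m-n)!).
m = 24, n = 8
Numerator: 24 * 23 * 22 * 21 * 20 * 19 * 18 * 17
Denominator: 8! = 40320
C(24, 8) = 735471


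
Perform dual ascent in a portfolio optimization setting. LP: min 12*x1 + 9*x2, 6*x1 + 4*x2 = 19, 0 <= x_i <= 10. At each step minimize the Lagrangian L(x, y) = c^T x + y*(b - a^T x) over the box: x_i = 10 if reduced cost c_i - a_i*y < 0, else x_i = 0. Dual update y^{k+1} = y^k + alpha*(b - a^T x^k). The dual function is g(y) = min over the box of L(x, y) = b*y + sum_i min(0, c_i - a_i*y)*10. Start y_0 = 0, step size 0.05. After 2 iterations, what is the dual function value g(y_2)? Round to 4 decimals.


Dual ascent for LP: min 12*x1 + 9*x2, 6*x1 + 4*x2 = 19, 0 <= x_i <= 10
Step 1: y^k = 0.0, reduced costs: (12.0, 9.0)
  x^k = (0.0, 0.0), subgradient = b - a^T x = 19.0
  y^{k+1} = 0.0 + 0.05*19.0 = 0.95
Step 2: y^k = 0.95, reduced costs: (6.3, 5.2)
  x^k = (0.0, 0.0), subgradient = b - a^T x = 19.0
  y^{k+1} = 0.95 + 0.05*19.0 = 1.9
Dual objective at y_2 = 1.9: reduced costs (0.6, 1.4), box minimizer x = (0.0, 0.0)
g(y_2) = b*y + (c1 - a1*y)*x1 + (c2 - a2*y)*x2 = 19*1.9 + 0.6*0.0 + 1.4*0.0 = 36.1 + 0.0 + 0.0 = 36.1


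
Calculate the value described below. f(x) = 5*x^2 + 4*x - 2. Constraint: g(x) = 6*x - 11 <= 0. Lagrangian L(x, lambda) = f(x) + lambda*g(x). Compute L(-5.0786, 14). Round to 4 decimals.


Step 1: Evaluate f(x).
f(-5.0786) = 5*(-5.0786)^2 + 4*(-5.0786) - 2 = 106.6465
Step 2: Evaluate g(x).
g(-5.0786) = 6*-5.0786 - 11 = -41.4716
Step 3: Compute Lagrangian.
L = 106.6465 + 14*-41.4716 = -473.9559


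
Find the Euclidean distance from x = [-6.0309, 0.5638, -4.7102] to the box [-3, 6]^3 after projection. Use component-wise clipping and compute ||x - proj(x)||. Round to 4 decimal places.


Project each component onto [-3, 6].
clip(-6.0309) = -3.0, clip(0.5638) = 0.5638, clip(-4.7102) = -3.0
Projection = [-3.0, 0.5638, -3.0]
Squared diffs: [9.1864, 0.0, 2.9248]
Distance = sqrt(12.1112) = 3.4801


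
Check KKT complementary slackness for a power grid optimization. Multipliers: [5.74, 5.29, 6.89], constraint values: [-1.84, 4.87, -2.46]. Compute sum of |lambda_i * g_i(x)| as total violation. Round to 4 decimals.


KKT complementary slackness check:
lambda_1 * g_1 = 5.74 * -1.84 = -10.5616
lambda_2 * g_2 = 5.29 * 4.87 = 25.7623
lambda_3 * g_3 = 6.89 * -2.46 = -16.9494
Total violation = 10.5616 + 25.7623 + 16.9494 = 53.2733


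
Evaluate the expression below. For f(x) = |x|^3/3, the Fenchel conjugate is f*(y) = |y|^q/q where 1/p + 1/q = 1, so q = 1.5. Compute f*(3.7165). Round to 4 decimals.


The conjugate exponent q satisfies 1/p + 1/q = 1.
p = 3, so q = 3/(3 - 1) = 1.5
|y|^q = 3.7165^1.5 = 7.1648
f*(3.7165) = 7.1648 / 1.5 = 4.7765


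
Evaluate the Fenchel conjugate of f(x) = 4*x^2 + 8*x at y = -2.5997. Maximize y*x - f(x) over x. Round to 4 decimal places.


f*(y) = sup_x {y*x - a*x^2 - b*x} = sup_x {(y-b)*x - a*x^2}
FOC: (y - b) - 2a*x = 0 => x* = (y - b)/(2a)
x* = (-2.5997 - 8)/(2*4) = -1.325
f*(-2.5997) = (y-b)^2/(4a) = (-2.5997 - 8)^2/(4*4)
= 112.3536/16 = 7.0221


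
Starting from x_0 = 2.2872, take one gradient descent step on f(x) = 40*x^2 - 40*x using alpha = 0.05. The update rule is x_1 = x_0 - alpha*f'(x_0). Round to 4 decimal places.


We compute the gradient at x_0 and apply the update.
f'(x) = 80*x - 40
f'(2.2872) = 80*2.2872 - 40 = 142.976
x_1 = 2.2872 - 0.05*142.976 = -4.8616


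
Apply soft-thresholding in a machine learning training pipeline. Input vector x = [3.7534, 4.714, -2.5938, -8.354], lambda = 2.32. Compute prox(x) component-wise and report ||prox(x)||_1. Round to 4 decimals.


Soft-thresholding with lambda = 2.32:
prox(3.7534) = sign(3.7534)*max(|3.7534| - 2.32, 0) = 1.4334
prox(4.714) = sign(4.714)*max(|4.714| - 2.32, 0) = 2.394
prox(-2.5938) = sign(-2.5938)*max(|-2.5938| - 2.32, 0) = -0.2738
prox(-8.354) = sign(-8.354)*max(|-8.354| - 2.32, 0) = -6.034
prox(x) = [1.4334, 2.394, -0.2738, -6.034]
||prox(x)||_1 = 1.4334 + 2.394 + 0.2738 + 6.034 = 10.1352


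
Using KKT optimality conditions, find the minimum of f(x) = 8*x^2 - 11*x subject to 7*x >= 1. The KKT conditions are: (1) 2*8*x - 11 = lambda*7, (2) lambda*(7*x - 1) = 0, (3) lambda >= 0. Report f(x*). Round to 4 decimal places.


Step 1: Try lambda = 0 (constraint inactive).
Stationarity: 2*8*x - 11 = 0
x* = 11/(2*8) = 0.6875
Check constraint: 7*0.6875 = 4.8125 >= 1 -- satisfied.
Step 2: Compute optimal value.
f(x*) = 8*0.6875^2 - 11*0.6875 = -3.7813


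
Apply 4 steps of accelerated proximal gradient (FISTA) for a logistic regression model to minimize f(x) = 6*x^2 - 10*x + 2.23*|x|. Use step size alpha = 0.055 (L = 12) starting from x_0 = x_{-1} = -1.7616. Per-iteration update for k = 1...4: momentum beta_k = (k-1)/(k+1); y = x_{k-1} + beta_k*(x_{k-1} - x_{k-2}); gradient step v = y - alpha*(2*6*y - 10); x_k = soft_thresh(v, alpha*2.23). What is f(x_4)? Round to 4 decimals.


FISTA on f(x) = 6*x^2 - 10*x + 2.23*|x|
L = 12, alpha = 0.055
Iteration 1: beta = 0.0, y = -1.7616 + 0.0*(-1.7616 + 1.7616) = -1.7616
  grad(y) = -31.1392, v = y - alpha*grad = -0.0489
  prox(v) = soft_thresh(-0.0489, 0.1227) = 0.0
Iteration 2: beta = 0.3333, y = 0.0 + 0.3333*(0.0 + 1.7616) = 0.5872
  grad(y) = -2.9536, v = y - alpha*grad = 0.7496
  prox(v) = soft_thresh(0.7496, 0.1227) = 0.627
Iteration 3: beta = 0.5, y = 0.627 + 0.5*(0.627 - 0.0) = 0.9405
  grad(y) = 1.286, v = y - alpha*grad = 0.8698
  prox(v) = soft_thresh(0.8698, 0.1227) = 0.7471
Iteration 4: beta = 0.6, y = 0.7471 + 0.6*(0.7471 - 0.627) = 0.8192
  grad(y) = -0.1697, v = y - alpha*grad = 0.8285
  prox(v) = soft_thresh(0.8285, 0.1227) = 0.7059
f(x_4) = 6*0.7059^2 - 10*0.7059 + 2.23*|0.7059| = -2.4951


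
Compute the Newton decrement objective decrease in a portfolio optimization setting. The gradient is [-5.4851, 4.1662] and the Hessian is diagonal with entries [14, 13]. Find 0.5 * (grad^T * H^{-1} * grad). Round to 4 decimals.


Step 1: H is diagonal, so H^(-1) * g = [-0.3918, 0.3205].
Step 2: g^T H^(-1) g = sum_i g_i^2 / H_ii
  = (-5.4851)^2/14 + (4.1662)^2/13
  = 2.149 + 1.3352 = 3.4842
Step 3: Objective decrease = 0.5 * g^T H^(-1) g = 1.7421


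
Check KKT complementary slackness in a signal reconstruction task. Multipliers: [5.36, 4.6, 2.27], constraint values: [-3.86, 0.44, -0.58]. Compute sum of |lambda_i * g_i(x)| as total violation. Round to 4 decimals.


KKT complementary slackness check:
lambda_1 * g_1 = 5.36 * -3.86 = -20.6896
lambda_2 * g_2 = 4.6 * 0.44 = 2.024
lambda_3 * g_3 = 2.27 * -0.58 = -1.3166
Total violation = 20.6896 + 2.024 + 1.3166 = 24.0302


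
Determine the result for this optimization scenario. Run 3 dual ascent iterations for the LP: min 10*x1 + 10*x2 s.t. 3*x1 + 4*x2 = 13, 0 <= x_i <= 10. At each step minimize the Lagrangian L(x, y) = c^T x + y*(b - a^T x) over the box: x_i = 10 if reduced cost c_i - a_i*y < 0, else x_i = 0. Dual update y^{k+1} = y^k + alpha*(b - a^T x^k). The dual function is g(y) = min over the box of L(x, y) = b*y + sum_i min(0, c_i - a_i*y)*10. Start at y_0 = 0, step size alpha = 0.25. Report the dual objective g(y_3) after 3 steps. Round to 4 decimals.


Dual ascent for LP: min 10*x1 + 10*x2, 3*x1 + 4*x2 = 13, 0 <= x_i <= 10
Step 1: y^k = 0.0, reduced costs: (10.0, 10.0)
  x^k = (0.0, 0.0), subgradient = b - a^T x = 13.0
  y^{k+1} = 0.0 + 0.25*13.0 = 3.25
Step 2: y^k = 3.25, reduced costs: (0.25, -3.0)
  x^k = (0.0, 10.0), subgradient = b - a^T x = -27.0
  y^{k+1} = 3.25 + 0.25*-27.0 = -3.5
Step 3: y^k = -3.5, reduced costs: (20.5, 24.0)
  x^k = (0.0, 0.0), subgradient = b - a^T x = 13.0
  y^{k+1} = -3.5 + 0.25*13.0 = -0.25
Dual objective at y_3 = -0.25: reduced costs (10.75, 11.0), box minimizer x = (0.0, 0.0)
g(y_3) = b*y + (c1 - a1*y)*x1 + (c2 - a2*y)*x2 = 13*(-0.25) + 10.75*0.0 + 11.0*0.0 = -3.25 + 0.0 + 0.0 = -3.25


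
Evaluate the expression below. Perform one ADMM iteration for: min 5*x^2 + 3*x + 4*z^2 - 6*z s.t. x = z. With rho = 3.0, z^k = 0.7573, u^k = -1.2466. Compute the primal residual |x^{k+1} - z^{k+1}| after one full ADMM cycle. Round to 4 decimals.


ADMM iteration with rho = 3.0, z^k = 0.7573, u^k = -1.2466
Step 1: x-update.
Minimize 5*x^2 + 3*x + (3.0/2)*(x - 0.7573 - 1.2466)^2
FOC: (2*5 + 3.0)*x = -3 + 3.0*(0.7573 + 1.2466)
x^{k+1} = 0.2317
Step 2: z-update.
Minimize 4*z^2 - 6*z + (3.0/2)*(0.2317 - z - 1.2466)^2
FOC: (2*4 + 3.0)*z = 6 + 3.0*(0.2317 - 1.2466)
z^{k+1} = 0.2687
Step 3: u-update.
u^{k+1} = -1.2466 + 0.2317 - 0.2687 = -1.2836
Step 4: Primal residual = |0.2317 - 0.2687| = 0.037


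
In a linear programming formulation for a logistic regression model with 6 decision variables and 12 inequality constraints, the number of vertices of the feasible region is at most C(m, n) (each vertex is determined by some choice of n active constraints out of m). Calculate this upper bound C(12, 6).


Each vertex corresponds to some choice of n active constraints out of m, so the number of vertices is at most C(m, n) = m! / (n!(m-n)!).
m = 12, n = 6
Numerator: 12 * 11 * 10 * 9 * 8 * 7
Denominator: 6! = 720
C(12, 6) = 924


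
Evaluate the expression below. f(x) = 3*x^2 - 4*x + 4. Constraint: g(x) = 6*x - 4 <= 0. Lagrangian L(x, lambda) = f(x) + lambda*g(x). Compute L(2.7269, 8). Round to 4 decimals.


Step 1: Evaluate f(x).
f(2.7269) = 3*2.7269^2 - 4*2.7269 + 4 = 15.4004
Step 2: Evaluate g(x).
g(2.7269) = 6*2.7269 - 4 = 12.3614
Step 3: Compute Lagrangian.
L = 15.4004 + 8*12.3614 = 114.2916


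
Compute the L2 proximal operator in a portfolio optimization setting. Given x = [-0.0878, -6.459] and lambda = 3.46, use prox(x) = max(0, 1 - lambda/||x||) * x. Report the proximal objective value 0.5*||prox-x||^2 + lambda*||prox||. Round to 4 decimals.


Step 1: Compute ||x||.
||x|| = 6.4596
Step 2: Compute scaling factor.
scale = max(0, 1 - 3.46/6.4596) = 0.4644
Step 3: prox(x) = [-0.0408, -2.9993]
||prox(x)|| = 2.9996
Step 4: Proximal objective.
0.5*||prox-x||^2 = 5.9858
lambda*||prox|| = 10.3786
Total = 16.3644


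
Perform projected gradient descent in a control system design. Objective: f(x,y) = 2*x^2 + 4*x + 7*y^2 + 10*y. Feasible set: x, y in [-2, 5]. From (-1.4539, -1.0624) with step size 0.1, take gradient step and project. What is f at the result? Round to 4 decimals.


Step 1: Compute gradient at (-1.4539, -1.0624).
grad_x = 2*2*-1.4539 + 4 = -1.8156
grad_y = 2*7*-1.0624 + 10 = -4.8736
Step 2: Gradient step.
x_raw = -1.4539 - 0.1*-1.8156 = -1.2723
y_raw = -1.0624 - 0.1*-4.8736 = -0.575
Step 3: Project onto [-2, 5].
x_proj = clip(-1.2723) = -1.2723
y_proj = clip(-0.575) = -0.575
Step 4: Evaluate f.
f(-1.2723, -0.575) = -5.2874


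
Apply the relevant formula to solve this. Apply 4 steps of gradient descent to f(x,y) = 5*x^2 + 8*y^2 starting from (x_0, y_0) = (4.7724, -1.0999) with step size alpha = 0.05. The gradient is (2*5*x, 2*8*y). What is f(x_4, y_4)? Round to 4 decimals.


Gradient descent on f(x,y) = 5*x^2 + 8*y^2.
Starting point: (4.7724, -1.0999), alpha = 0.05
Step 1: grad_x = 2*5*4.7724 = 47.724, grad_y = 2*8*-1.0999 = -17.5984
  x_1 = 4.7724 - 0.05*47.724 = 2.3862
  y_1 = -1.0999 - 0.05*-17.5984 = -0.22
Step 2: grad_x = 2*5*2.3862 = 23.862, grad_y = 2*8*-0.22 = -3.5197
  x_2 = 2.3862 - 0.05*23.862 = 1.1931
  y_2 = -0.22 - 0.05*-3.5197 = -0.044
Step 3: grad_x = 2*5*1.1931 = 11.931, grad_y = 2*8*-0.044 = -0.7039
  x_3 = 1.1931 - 0.05*11.931 = 0.5966
  y_3 = -0.044 - 0.05*-0.7039 = -0.0088
Step 4: grad_x = 2*5*0.5966 = 5.9655, grad_y = 2*8*-0.0088 = -0.1408
  x_4 = 0.5966 - 0.05*5.9655 = 0.2983
  y_4 = -0.0088 - 0.05*-0.1408 = -0.0018
f(0.2983, -0.0018) = 5*0.2983^2 + 8*(-0.0018)^2 = 0.4449


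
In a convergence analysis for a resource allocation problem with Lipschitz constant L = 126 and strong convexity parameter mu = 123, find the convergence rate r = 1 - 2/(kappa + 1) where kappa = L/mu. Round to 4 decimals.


Step 1: Compute the condition number.
kappa = L/mu = 126/123 = 1.0244
Step 2: Compute the convergence rate.
r = 1 - 2/(kappa + 1) = 1 - 2*mu/(L + mu) = (L - mu)/(L + mu) = 3/249 = 0.012
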